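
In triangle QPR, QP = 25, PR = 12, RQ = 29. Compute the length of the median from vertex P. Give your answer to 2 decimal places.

13.20

Median from P: ½√(2·QP² + 2·PR² − RQ²) ≈ 13.2.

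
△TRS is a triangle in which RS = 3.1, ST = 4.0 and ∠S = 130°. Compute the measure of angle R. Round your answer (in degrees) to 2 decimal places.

By the law of cosines, TR² = RS² + ST² − 2·RS·ST·cos S = 41.551, so TR ≈ 6.446.
Law of cosines again: cos R = (TR² + RS² − ST²)/(2·TR·RS) ≈ 0.87979, so ∠R ≈ 28.38°.

28.38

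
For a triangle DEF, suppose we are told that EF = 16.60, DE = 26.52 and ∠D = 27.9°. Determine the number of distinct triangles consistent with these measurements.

2

DE·sin D = 26.52·sin(27.9°) ≈ 12.41.
Since DE sin D < EF < DE (12.41 < 16.60 < 26.52), two triangles exist.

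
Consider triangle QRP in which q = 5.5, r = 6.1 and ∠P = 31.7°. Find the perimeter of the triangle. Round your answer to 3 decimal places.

By the law of cosines, p² = q² + r² − 2·q·r·cos P = 10.371, so p ≈ 3.2203.
Semiperimeter s = (5.5+6.1+3.2203)/2 = 7.4102.
Perimeter = 5.5 + 6.1 + 3.2203 = 14.82.

14.820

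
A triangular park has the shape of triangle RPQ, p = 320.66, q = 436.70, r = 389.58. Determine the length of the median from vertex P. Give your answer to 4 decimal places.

Median from P: ½√(2·q² + 2·r² − p²) ≈ 381.49.

381.4892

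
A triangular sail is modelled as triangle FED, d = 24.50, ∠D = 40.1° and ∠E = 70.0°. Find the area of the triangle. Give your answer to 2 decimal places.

411.18

The third angle is ∠F = 180° − ∠E − ∠D = 69.90°.
Law of sines: f = d·sin F/sin D ≈ 35.72.
Law of sines: e = d·sin E/sin D ≈ 35.742.
Area = ½·d·f·sin E ≈ 411.18.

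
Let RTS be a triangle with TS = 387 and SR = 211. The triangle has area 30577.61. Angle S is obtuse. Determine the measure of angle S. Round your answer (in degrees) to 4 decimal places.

From area = ½·TS·SR·sin S, we get sin S = 2·area/(TS·SR) ≈ 0.74893.
Taking the obtuse solution, ∠S ≈ 131.50°.

∠S ≈ 131.5024°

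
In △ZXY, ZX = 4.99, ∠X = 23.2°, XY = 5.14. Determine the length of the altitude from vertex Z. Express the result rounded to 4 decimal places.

h_Z ≈ 1.9658

By the law of cosines, YZ² = ZX² + XY² − 2·ZX·XY·cos X = 4.1706, so YZ ≈ 2.0422.
Area = ½·ZX·XY·sin X ≈ 5.052.
The altitude from Z has length 2·area/XY ≈ 1.9658.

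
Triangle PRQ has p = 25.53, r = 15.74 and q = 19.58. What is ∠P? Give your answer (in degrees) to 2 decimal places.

By the law of cosines, cos P = (r² + q² − p²) / (2·r·q) ≈ -0.03351, so ∠P ≈ 91.92°.

91.92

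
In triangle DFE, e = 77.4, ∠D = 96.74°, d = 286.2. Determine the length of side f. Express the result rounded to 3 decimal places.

Law of sines: sin E = e·sin D/d ≈ 0.26857.
Since d ≥ e, only the acute value applies: ∠E ≈ 15.58°.
Then ∠F = 180° − ∠D − ∠E ≈ 67.68°.
Law of sines gives f = d·sin F/sin D ≈ 266.6.

266.601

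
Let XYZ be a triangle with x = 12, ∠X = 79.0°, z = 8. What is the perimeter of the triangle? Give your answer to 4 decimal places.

perimeter ≈ 30.6001

Law of sines: sin Z = z·sin X/x ≈ 0.65442.
Since x ≥ z, only the acute value applies: ∠Z ≈ 40.88°.
Then ∠Y = 180° − ∠X − ∠Z ≈ 60.12°.
Law of sines gives y = x·sin Y/sin X ≈ 10.6.
Semiperimeter s = (12+10.6+8)/2 = 15.3.
Perimeter = 12 + 10.6 + 8 = 30.6.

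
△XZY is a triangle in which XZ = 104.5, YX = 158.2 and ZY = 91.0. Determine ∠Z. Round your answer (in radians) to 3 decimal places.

1.882

By the law of cosines, cos Z = (XZ² + ZY² − YX²) / (2·XZ·ZY) ≈ -0.30632, so ∠Z ≈ 1.8821 rad.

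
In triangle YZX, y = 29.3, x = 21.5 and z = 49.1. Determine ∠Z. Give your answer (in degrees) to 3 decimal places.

149.906

By the law of cosines, cos Z = (x² + y² − z²) / (2·x·y) ≈ -0.86520, so ∠Z ≈ 149.91°.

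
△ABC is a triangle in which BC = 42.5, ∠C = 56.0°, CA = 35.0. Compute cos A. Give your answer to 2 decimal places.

By the law of cosines, AB² = BC² + CA² − 2·BC·CA·cos C = 1367.7, so AB ≈ 36.982.
Law of cosines again: cos A = (CA² + AB² − BC²)/(2·CA·AB) ≈ 0.30378, so ∠A ≈ 72.32°.

cos A ≈ 0.30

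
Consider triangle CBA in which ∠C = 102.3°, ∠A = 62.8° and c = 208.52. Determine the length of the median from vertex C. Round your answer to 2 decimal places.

m_C ≈ 93.01

The third angle is ∠B = 180° − ∠A − ∠C = 14.90°.
Law of sines: b = c·sin B/sin C ≈ 54.877.
Law of sines: a = c·sin A/sin C ≈ 189.82.
Median from C: ½√(2·b² + 2·a² − c²) ≈ 93.011.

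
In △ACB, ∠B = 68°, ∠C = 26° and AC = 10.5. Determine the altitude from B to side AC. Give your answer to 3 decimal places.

4.952

The third angle is ∠A = 180° − ∠C − ∠B = 86.00°.
Law of sines: CB = AC·sin A/sin B ≈ 11.297.
Law of sines: BA = AC·sin C/sin B ≈ 4.9644.
Area = ½·AC·CB·sin C ≈ 26.
The altitude from B has length 2·area/AC ≈ 4.9523.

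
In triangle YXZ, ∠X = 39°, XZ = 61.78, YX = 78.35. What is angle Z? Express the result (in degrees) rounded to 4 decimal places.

88.9652

By the law of cosines, ZY² = YX² + XZ² − 2·YX·XZ·cos X = 2432, so ZY ≈ 49.315.
Law of cosines again: cos Z = (XZ² + ZY² − YX²)/(2·XZ·ZY) ≈ 0.01806, so ∠Z ≈ 88.97°.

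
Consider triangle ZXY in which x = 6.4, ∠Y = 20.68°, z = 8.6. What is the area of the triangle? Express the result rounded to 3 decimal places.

Area = ½·z·x·sin Y ≈ 9.7186.

9.719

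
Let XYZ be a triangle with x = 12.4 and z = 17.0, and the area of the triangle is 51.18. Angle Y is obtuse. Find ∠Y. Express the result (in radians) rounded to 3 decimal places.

From area = ½·z·x·sin Y, we get sin Y = 2·area/(z·x) ≈ 0.48558.
Taking the obtuse solution, ∠Y ≈ 2.635 rad.

∠Y ≈ 2.635 rad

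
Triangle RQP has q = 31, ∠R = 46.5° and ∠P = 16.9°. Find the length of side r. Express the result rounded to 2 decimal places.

The third angle is ∠Q = 180° − ∠P − ∠R = 116.60°.
Law of sines: r = q·sin R/sin Q ≈ 25.148.

25.15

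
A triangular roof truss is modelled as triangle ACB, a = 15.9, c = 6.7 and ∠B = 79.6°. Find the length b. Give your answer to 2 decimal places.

By the law of cosines, b² = a² + c² − 2·a·c·cos B = 259.24, so b ≈ 16.101.

16.10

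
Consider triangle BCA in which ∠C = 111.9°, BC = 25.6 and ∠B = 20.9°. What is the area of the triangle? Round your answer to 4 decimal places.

The third angle is ∠A = 180° − ∠B − ∠C = 47.20°.
Law of sines: CA = BC·sin B/sin A ≈ 12.447.
Law of sines: AB = BC·sin C/sin A ≈ 32.372.
Area = ½·BC·CA·sin C ≈ 147.82.

area ≈ 147.8204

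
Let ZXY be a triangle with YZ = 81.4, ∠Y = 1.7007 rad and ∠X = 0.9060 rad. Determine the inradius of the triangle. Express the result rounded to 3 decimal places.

The third angle is ∠Z = π − ∠X − ∠Y = 0.5349 rad.
Law of sines: XY = YZ·sin Z/sin X ≈ 52.721.
Law of sines: ZX = YZ·sin Y/sin X ≈ 102.55.
Area = ½·YZ·XY·sin Y ≈ 2127.7.
Semiperimeter s = (52.721+81.4+102.55)/2 = 118.34.
Inradius = area/s = 2127.7/118.34 ≈ 17.98.

r ≈ 17.980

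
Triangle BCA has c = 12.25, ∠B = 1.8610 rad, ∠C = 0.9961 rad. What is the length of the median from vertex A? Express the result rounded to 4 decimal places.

The third angle is ∠A = π − ∠B − ∠C = 0.2845 rad.
Law of sines: b = c·sin B/sin C ≈ 13.984.
Law of sines: a = c·sin A/sin C ≈ 4.0962.
Median from A: ½√(2·b² + 2·c² − a²) ≈ 12.985.

12.9852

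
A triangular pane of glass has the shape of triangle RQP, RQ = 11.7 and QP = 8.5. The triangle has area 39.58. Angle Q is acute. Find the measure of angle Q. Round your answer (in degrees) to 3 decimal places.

∠Q ≈ 52.748°

From area = ½·RQ·QP·sin Q, we get sin Q = 2·area/(RQ·QP) ≈ 0.79598.
Taking the acute solution, ∠Q ≈ 52.75°.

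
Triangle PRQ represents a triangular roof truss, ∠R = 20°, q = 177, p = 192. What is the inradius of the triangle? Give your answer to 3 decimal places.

By the law of cosines, r² = q² + p² − 2·q·p·cos R = 4324, so r ≈ 65.757.
Area = ½·q·p·sin R ≈ 5811.6.
Semiperimeter s = (192+65.757+177)/2 = 217.38.
Inradius = area/s = 5811.6/217.38 ≈ 26.735.

26.735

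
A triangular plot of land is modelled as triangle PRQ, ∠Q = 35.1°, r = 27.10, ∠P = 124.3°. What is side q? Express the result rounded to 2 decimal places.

The third angle is ∠R = 180° − ∠Q − ∠P = 20.60°.
Law of sines: q = r·sin Q/sin R ≈ 44.289.

44.29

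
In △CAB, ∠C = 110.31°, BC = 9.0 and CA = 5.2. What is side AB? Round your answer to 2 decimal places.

11.85

By the law of cosines, AB² = BC² + CA² − 2·BC·CA·cos C = 140.53, so AB ≈ 11.854.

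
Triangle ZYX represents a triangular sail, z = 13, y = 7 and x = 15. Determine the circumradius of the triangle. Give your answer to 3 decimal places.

By the law of cosines, cos Z = (y² + x² − z²) / (2·y·x) ≈ 0.50000, so ∠Z ≈ 60.00°.
Circumradius = z/(2 sin Z) ≈ 7.5056.

7.506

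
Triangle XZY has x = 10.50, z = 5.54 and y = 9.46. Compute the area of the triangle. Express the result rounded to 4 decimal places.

area ≈ 26.0863

Semiperimeter s = (10.5 + 5.54 + 9.46)/2 = 12.75.
Heron's formula: area = √(12.75·2.25·7.21·3.29) ≈ 26.086.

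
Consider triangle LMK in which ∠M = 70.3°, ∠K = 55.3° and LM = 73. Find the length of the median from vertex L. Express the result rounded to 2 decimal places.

m_L ≈ 69.68

The third angle is ∠L = 180° − ∠M − ∠K = 54.40°.
Law of sines: MK = LM·sin L/sin K ≈ 72.197.
Law of sines: KL = LM·sin M/sin K ≈ 83.595.
Median from L: ½√(2·KL² + 2·LM² − MK²) ≈ 69.681.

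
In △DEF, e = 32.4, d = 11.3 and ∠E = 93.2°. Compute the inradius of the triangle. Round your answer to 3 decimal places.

r ≈ 4.569

Law of sines: sin D = d·sin E/e ≈ 0.34822.
Since e ≥ d, only the acute value applies: ∠D ≈ 20.38°.
Then ∠F = 180° − ∠E − ∠D ≈ 66.42°.
Law of sines gives f = e·sin F/sin E ≈ 29.741.
Area = ½·e·d·sin F ≈ 167.78.
Semiperimeter s = (11.3+32.4+29.741)/2 = 36.721.
Inradius = area/s = 167.78/36.721 ≈ 4.569.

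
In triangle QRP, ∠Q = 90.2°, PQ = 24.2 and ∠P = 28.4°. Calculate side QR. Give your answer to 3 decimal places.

The third angle is ∠R = 180° − ∠P − ∠Q = 61.40°.
Law of sines: QR = PQ·sin P/sin R ≈ 13.11.

13.110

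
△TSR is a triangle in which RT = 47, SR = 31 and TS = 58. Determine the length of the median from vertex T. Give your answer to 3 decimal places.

m_T ≈ 50.460

Median from T: ½√(2·RT² + 2·TS² − SR²) ≈ 50.46.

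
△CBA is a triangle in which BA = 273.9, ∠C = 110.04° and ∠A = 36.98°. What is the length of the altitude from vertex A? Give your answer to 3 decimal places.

The third angle is ∠B = 180° − ∠A − ∠C = 32.98°.
Law of sines: AC = BA·sin B/sin C ≈ 158.71.
Law of sines: CB = BA·sin A/sin C ≈ 175.38.
Area = ½·BA·AC·sin A ≈ 13074.
The altitude from A has length 2·area/CB ≈ 149.1.

h_A ≈ 149.096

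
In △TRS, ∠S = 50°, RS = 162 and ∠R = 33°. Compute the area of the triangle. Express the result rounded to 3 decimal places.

area ≈ 5515.845

The third angle is ∠T = 180° − ∠R − ∠S = 97.00°.
Law of sines: ST = RS·sin R/sin T ≈ 88.894.
Law of sines: TR = RS·sin S/sin T ≈ 125.03.
Area = ½·RS·ST·sin S ≈ 5515.8.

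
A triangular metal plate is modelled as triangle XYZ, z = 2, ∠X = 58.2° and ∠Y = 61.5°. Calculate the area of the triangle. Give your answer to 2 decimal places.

area ≈ 1.72

The third angle is ∠Z = 180° − ∠X − ∠Y = 60.30°.
Law of sines: x = z·sin X/sin Z ≈ 1.9569.
Law of sines: y = z·sin Y/sin Z ≈ 2.0235.
Area = ½·z·x·sin Y ≈ 1.7197.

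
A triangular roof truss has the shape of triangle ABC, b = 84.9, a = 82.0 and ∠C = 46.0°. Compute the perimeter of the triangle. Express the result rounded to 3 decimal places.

232.168

By the law of cosines, c² = a² + b² − 2·a·b·cos C = 4259.9, so c ≈ 65.268.
Semiperimeter s = (82+84.9+65.268)/2 = 116.08.
Perimeter = 82 + 84.9 + 65.268 = 232.17.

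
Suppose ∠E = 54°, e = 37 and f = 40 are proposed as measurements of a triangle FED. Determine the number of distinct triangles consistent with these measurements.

2

f·sin E = 40·sin(54°) ≈ 32.36.
Since f sin E < e < f (32.36 < 37 < 40), two triangles exist.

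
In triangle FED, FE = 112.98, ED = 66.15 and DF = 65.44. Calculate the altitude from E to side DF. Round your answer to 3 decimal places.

Semiperimeter s = (66.15 + 65.44 + 112.98)/2 = 122.28.
Heron's formula: area = √(122.28·56.135·56.845·9.305) ≈ 1905.5.
The altitude from E has length 2·area/DF ≈ 58.236.

h_E ≈ 58.236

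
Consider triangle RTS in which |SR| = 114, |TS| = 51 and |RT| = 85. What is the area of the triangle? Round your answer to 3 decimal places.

area ≈ 2017.424

Semiperimeter s = (51 + 114 + 85)/2 = 125.
Heron's formula: area = √(125·74·11·40) ≈ 2017.4.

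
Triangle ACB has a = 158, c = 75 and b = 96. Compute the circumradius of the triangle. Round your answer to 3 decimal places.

111.079

By the law of cosines, cos A = (c² + b² − a²) / (2·c·b) ≈ -0.70299, so ∠A ≈ 2.3504 rad.
Circumradius = a/(2 sin A) ≈ 111.08.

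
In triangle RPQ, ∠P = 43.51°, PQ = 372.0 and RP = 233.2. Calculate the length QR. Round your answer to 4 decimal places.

258.7162

By the law of cosines, QR² = RP² + PQ² − 2·RP·PQ·cos P = 66934, so QR ≈ 258.72.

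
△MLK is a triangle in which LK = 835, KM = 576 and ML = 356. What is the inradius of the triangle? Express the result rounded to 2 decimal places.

Semiperimeter s = (835 + 576 + 356)/2 = 883.5.
Heron's formula: area = √(883.5·48.5·307.5·527.5) ≈ 83370.
Inradius = area/s = 83370/883.5 ≈ 94.363.

r ≈ 94.36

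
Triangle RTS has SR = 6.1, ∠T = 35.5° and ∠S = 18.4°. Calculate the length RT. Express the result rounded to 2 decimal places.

3.32

The third angle is ∠R = 180° − ∠T − ∠S = 126.10°.
Law of sines: RT = SR·sin S/sin T ≈ 3.3157.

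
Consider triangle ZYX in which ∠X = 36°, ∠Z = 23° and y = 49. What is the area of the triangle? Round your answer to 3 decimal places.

The third angle is ∠Y = 180° − ∠X − ∠Z = 121.00°.
Law of sines: z = y·sin Z/sin Y ≈ 22.336.
Law of sines: x = y·sin X/sin Y ≈ 33.601.
Area = ½·y·z·sin X ≈ 321.66.

321.657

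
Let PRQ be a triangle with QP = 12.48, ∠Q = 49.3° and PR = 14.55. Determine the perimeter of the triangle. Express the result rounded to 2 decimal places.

perimeter ≈ 46.22

Law of sines: sin R = QP·sin Q/PR ≈ 0.65028.
Since PR ≥ QP, only the acute value applies: ∠R ≈ 40.56°.
Then ∠P = 180° − ∠Q − ∠R ≈ 90.14°.
Law of sines gives RQ = PR·sin P/sin Q ≈ 19.192.
Semiperimeter s = (19.192+12.48+14.55)/2 = 23.111.
Perimeter = 19.192 + 12.48 + 14.55 = 46.222.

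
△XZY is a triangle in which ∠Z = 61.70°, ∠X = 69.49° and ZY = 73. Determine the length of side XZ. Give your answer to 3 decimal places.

The third angle is ∠Y = 180° − ∠X − ∠Z = 48.81°.
Law of sines: XZ = ZY·sin Y/sin X ≈ 58.653.

58.653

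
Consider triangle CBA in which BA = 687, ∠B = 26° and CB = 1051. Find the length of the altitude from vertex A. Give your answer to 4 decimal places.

By the law of cosines, AC² = CB² + BA² − 2·CB·BA·cos B = 2.7864e+05, so AC ≈ 527.87.
Area = ½·CB·BA·sin B ≈ 1.5826e+05.
The altitude from A has length 2·area/CB ≈ 301.16.

h_A ≈ 301.1610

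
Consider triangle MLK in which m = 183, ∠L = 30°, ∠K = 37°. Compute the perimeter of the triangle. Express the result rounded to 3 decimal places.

The third angle is ∠M = 180° − ∠L − ∠K = 113.00°.
Law of sines: l = m·sin L/sin M ≈ 99.402.
Law of sines: k = m·sin K/sin M ≈ 119.64.
Semiperimeter s = (183+99.402+119.64)/2 = 201.02.
Perimeter = 183 + 99.402 + 119.64 = 402.05.

perimeter ≈ 402.045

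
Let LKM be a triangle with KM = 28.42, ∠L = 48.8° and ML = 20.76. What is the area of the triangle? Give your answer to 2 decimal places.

area ≈ 292.23

Law of sines: sin K = ML·sin L/KM ≈ 0.54962.
Since KM ≥ ML, only the acute value applies: ∠K ≈ 33.34°.
Then ∠M = 180° − ∠L − ∠K ≈ 97.86°.
Law of sines gives LK = KM·sin M/sin L ≈ 37.417.
Area = ½·KM·ML·sin M ≈ 292.23.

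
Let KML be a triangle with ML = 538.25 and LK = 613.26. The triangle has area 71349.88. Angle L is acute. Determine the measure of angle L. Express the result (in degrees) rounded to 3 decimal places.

∠L ≈ 25.614°

From area = ½·ML·LK·sin L, we get sin L = 2·area/(ML·LK) ≈ 0.43231.
Taking the acute solution, ∠L ≈ 25.61°.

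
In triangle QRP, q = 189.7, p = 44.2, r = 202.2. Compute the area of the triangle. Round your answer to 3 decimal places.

Semiperimeter s = (189.7 + 202.2 + 44.2)/2 = 218.05.
Heron's formula: area = √(218.05·28.35·15.85·173.85) ≈ 4127.2.

4127.210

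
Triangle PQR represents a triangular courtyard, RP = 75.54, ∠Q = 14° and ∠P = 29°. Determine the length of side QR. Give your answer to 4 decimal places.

The third angle is ∠R = 180° − ∠P − ∠Q = 137.00°.
Law of sines: QR = RP·sin P/sin Q ≈ 151.38.

151.3816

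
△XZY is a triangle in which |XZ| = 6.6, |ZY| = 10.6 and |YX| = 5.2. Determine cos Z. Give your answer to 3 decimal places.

0.921

By the law of cosines, cos Z = (|XZ|² + |ZY|² − |YX|²) / (2·|XZ|·|ZY|) ≈ 0.92110, so ∠Z ≈ 22.91°.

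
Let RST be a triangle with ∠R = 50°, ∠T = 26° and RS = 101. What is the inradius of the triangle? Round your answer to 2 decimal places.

The third angle is ∠S = 180° − ∠T − ∠R = 104.00°.
Law of sines: ST = RS·sin R/sin T ≈ 176.5.
Law of sines: TR = RS·sin S/sin T ≈ 223.55.
Area = ½·RS·ST·sin S ≈ 8648.3.
Semiperimeter s = (176.5+223.55+101)/2 = 250.52.
Inradius = area/s = 8648.3/250.52 ≈ 34.521.

r ≈ 34.52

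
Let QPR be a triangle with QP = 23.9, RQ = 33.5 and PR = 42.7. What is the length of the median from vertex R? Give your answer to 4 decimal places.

Median from R: ½√(2·PR² + 2·RQ² − QP²) ≈ 36.469.

36.4687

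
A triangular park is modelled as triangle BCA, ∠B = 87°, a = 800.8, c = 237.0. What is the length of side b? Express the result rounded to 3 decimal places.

By the law of cosines, b² = c² + a² − 2·c·a·cos B = 6.7758e+05, so b ≈ 823.15.

823.155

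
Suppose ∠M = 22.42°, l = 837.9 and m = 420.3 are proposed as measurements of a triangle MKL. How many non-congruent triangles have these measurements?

l·sin M = 837.9·sin(22.42°) ≈ 319.6.
Since l sin M < m < l (319.6 < 420.3 < 837.9), two triangles exist.

2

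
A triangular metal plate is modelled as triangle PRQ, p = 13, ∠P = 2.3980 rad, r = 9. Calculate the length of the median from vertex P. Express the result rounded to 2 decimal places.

3.17

Law of sines: sin R = r·sin P/p ≈ 0.46865.
Since p ≥ r, only the acute value applies: ∠R ≈ 0.4878 rad.
Then ∠Q = π − ∠P − ∠R ≈ 0.2558 rad.
Law of sines gives q = p·sin Q/sin P ≈ 4.8596.
Median from P: ½√(2·r² + 2·q² − p²) ≈ 3.1714.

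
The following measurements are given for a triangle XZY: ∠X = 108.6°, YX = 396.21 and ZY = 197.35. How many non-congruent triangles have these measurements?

YX·sin X = 396.21·sin(108.6°) ≈ 375.5.
Since ∠X is not acute, a triangle exists only if ZY > YX; here ZY ≤ YX, so there is no triangle.

0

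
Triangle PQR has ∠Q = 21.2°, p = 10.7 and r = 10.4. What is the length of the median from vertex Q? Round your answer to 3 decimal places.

By the law of cosines, q² = r² + p² − 2·r·p·cos Q = 15.152, so q ≈ 3.8926.
Median from Q: ½√(2·r² + 2·p² − q²) ≈ 10.37.

m_Q ≈ 10.370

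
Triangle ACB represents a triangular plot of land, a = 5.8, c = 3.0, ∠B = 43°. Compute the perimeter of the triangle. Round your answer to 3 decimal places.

12.946

By the law of cosines, b² = a² + c² − 2·a·c·cos B = 17.189, so b ≈ 4.1459.
Semiperimeter s = (5.8+3+4.1459)/2 = 6.473.
Perimeter = 5.8 + 3 + 4.1459 = 12.946.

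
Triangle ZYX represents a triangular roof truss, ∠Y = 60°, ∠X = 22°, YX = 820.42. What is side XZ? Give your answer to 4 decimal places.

717.4871

The third angle is ∠Z = 180° − ∠Y − ∠X = 98.00°.
Law of sines: XZ = YX·sin Y/sin Z ≈ 717.49.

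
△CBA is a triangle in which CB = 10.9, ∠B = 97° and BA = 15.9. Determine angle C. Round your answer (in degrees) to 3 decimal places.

By the law of cosines, AC² = CB² + BA² − 2·CB·BA·cos B = 413.86, so AC ≈ 20.344.
Law of cosines again: cos C = (AC² + CB² − BA²)/(2·AC·CB) ≈ 0.63104, so ∠C ≈ 50.87°.

50.873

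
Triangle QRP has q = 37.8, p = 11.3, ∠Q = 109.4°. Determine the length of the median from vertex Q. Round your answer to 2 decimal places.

m_Q ≈ 15.34

Law of sines: sin P = p·sin Q/q ≈ 0.28197.
Since q ≥ p, only the acute value applies: ∠P ≈ 16.38°.
Then ∠R = 180° − ∠Q − ∠P ≈ 54.22°.
Law of sines gives r = q·sin R/sin Q ≈ 32.513.
Median from Q: ½√(2·r² + 2·p² − q²) ≈ 15.335.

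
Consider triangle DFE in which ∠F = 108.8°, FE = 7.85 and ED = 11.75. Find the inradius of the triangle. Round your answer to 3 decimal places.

1.866

Law of sines: sin D = FE·sin F/ED ≈ 0.63244.
Since ED ≥ FE, only the acute value applies: ∠D ≈ 39.23°.
Then ∠E = 180° − ∠F − ∠D ≈ 31.97°.
Law of sines gives DF = ED·sin E/sin F ≈ 6.5719.
Area = ½·ED·FE·sin E ≈ 24.418.
Semiperimeter s = (7.85+11.75+6.5719)/2 = 13.086.
Inradius = area/s = 24.418/13.086 ≈ 1.866.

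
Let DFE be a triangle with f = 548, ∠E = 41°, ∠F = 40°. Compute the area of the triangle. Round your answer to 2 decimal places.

The third angle is ∠D = 180° − ∠F − ∠E = 99.00°.
Law of sines: d = f·sin D/sin F ≈ 842.04.
Law of sines: e = f·sin E/sin F ≈ 559.31.
Area = ½·f·d·sin E ≈ 1.5137e+05.

area ≈ 151365.35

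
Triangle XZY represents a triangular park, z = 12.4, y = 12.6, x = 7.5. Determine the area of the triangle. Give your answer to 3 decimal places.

Semiperimeter s = (7.5 + 12.4 + 12.6)/2 = 16.25.
Heron's formula: area = √(16.25·8.75·3.85·3.65) ≈ 44.7.

44.700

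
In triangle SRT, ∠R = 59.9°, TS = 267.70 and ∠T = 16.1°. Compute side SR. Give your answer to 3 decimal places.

85.808

The third angle is ∠S = 180° − ∠R − ∠T = 104.00°.
Law of sines: SR = TS·sin T/sin R ≈ 85.808.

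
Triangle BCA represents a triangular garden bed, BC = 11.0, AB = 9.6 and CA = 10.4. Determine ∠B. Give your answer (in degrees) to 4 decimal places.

∠B ≈ 60.1878°

By the law of cosines, cos B = (AB² + BC² − CA²) / (2·AB·BC) ≈ 0.49716, so ∠B ≈ 60.19°.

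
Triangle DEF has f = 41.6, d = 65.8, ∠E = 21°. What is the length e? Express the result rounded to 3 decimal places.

By the law of cosines, e² = f² + d² − 2·f·d·cos E = 949.26, so e ≈ 30.81.

30.810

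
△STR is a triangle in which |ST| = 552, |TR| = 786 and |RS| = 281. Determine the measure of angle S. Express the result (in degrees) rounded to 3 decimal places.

By the law of cosines, cos S = (|RS|² + |ST|² − |TR|²) / (2·|RS|·|ST|) ≈ -0.75472, so ∠S ≈ 139.00°.

∠S ≈ 139.001°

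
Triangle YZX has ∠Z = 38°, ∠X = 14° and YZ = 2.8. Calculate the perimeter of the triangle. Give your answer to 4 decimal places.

The third angle is ∠Y = 180° − ∠Z − ∠X = 128.00°.
Law of sines: ZX = YZ·sin Y/sin X ≈ 9.1204.
Law of sines: XY = YZ·sin Z/sin X ≈ 7.1257.
Semiperimeter s = (9.1204+7.1257+2.8)/2 = 9.523.
Perimeter = 9.1204 + 7.1257 + 2.8 = 19.046.

19.0461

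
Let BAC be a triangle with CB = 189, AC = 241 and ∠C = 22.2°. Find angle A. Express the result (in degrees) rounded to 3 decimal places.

By the law of cosines, BA² = AC² + CB² − 2·AC·CB·cos C = 9457, so BA ≈ 97.247.
Law of cosines again: cos A = (BA² + AC² − CB²)/(2·BA·AC) ≈ 0.67879, so ∠A ≈ 47.25°.

47.251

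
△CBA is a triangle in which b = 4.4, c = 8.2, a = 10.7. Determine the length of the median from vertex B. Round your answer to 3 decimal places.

Median from B: ½√(2·a² + 2·c² − b²) ≈ 9.275.

m_B ≈ 9.275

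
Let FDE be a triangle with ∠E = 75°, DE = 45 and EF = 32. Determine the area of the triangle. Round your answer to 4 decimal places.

695.4666

Area = ½·DE·EF·sin E ≈ 695.47.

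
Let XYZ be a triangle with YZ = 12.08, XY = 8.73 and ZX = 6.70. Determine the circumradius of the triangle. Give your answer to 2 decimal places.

6.18

By the law of cosines, cos X = (ZX² + XY² − YZ²) / (2·ZX·XY) ≈ -0.21220, so ∠X ≈ 102.25°.
Circumradius = YZ/(2 sin X) ≈ 6.1808.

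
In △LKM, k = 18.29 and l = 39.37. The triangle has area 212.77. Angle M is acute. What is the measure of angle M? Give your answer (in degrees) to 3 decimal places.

∠M ≈ 36.225°

From area = ½·l·k·sin M, we get sin M = 2·area/(l·k) ≈ 0.59096.
Taking the acute solution, ∠M ≈ 36.23°.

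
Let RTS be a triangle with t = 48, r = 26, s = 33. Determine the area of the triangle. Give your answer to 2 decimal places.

Semiperimeter p = (26 + 48 + 33)/2 = 53.5.
Heron's formula: area = √(53.5·27.5·5.5·20.5) ≈ 407.29.

area ≈ 407.29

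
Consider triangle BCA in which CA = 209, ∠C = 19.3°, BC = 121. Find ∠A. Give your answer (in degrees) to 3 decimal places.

∠A ≈ 22.873°

By the law of cosines, AB² = BC² + CA² − 2·BC·CA·cos C = 10586, so AB ≈ 102.89.
Law of cosines again: cos A = (CA² + AB² − BC²)/(2·CA·AB) ≈ 0.92137, so ∠A ≈ 22.87°.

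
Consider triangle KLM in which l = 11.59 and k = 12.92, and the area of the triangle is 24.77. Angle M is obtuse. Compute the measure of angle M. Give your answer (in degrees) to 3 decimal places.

∠M ≈ 160.681°

From area = ½·k·l·sin M, we get sin M = 2·area/(k·l) ≈ 0.33083.
Taking the obtuse solution, ∠M ≈ 160.68°.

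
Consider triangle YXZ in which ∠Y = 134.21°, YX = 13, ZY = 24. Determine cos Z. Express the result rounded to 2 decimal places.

0.96

By the law of cosines, XZ² = ZY² + YX² − 2·ZY·YX·cos Y = 1180.1, so XZ ≈ 34.353.
Law of cosines again: cos Z = (XZ² + ZY² − YX²)/(2·XZ·ZY) ≈ 0.96251, so ∠Z ≈ 15.74°.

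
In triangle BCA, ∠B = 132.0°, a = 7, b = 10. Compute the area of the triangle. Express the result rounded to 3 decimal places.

Law of sines: sin A = a·sin B/b ≈ 0.52020.
Since b ≥ a, only the acute value applies: ∠A ≈ 31.35°.
Then ∠C = 180° − ∠B − ∠A ≈ 16.65°.
Law of sines gives c = b·sin C/sin B ≈ 3.8565.
Area = ½·b·a·sin C ≈ 10.031.

area ≈ 10.031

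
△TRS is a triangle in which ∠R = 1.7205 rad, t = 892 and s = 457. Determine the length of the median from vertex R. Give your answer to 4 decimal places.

m_R ≈ 469.8183

By the law of cosines, r² = s² + t² − 2·s·t·cos R = 1.1261e+06, so r ≈ 1061.2.
Median from R: ½√(2·s² + 2·t² − r²) ≈ 469.82.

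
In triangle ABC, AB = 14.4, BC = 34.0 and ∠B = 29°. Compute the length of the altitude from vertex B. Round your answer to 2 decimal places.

10.54

By the law of cosines, CA² = AB² + BC² − 2·AB·BC·cos B = 506.93, so CA ≈ 22.515.
Area = ½·AB·BC·sin B ≈ 118.68.
The altitude from B has length 2·area/CA ≈ 10.542.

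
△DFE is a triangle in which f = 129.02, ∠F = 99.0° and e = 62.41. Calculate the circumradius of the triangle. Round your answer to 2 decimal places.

R ≈ 65.31

Law of sines: sin E = e·sin F/f ≈ 0.47777.
Since f ≥ e, only the acute value applies: ∠E ≈ 28.54°.
Then ∠D = 180° − ∠F − ∠E ≈ 52.46°.
Law of sines gives d = f·sin D/sin F ≈ 103.58.
Circumradius = f/(2 sin F) ≈ 65.314.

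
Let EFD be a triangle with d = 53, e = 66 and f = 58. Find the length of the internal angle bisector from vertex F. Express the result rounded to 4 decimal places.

t_F ≈ 51.6434

By the law of cosines, cos F = (d² + e² − f²) / (2·d·e) ≈ 0.54331, so ∠F ≈ 57.09°.
The bisector from F has length 2·d·e·cos(∠F/2)/(d+e) ≈ 51.643.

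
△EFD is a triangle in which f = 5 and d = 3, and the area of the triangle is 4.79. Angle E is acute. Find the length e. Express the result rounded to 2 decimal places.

3.30

From area = ½·f·d·sin E, we get sin E = 2·area/(f·d) ≈ 0.63867.
Taking the acute solution, ∠E ≈ 39.69°.
Law of cosines then gives e ≈ 3.3039.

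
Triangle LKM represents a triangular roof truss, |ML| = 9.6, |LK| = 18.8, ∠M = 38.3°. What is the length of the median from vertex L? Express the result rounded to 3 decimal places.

m_L ≈ 7.869

Law of sines: sin K = |ML|·sin M/|LK| ≈ 0.31648.
Since |LK| ≥ |ML|, only the acute value applies: ∠K ≈ 18.45°.
Then ∠L = 180° − ∠M − ∠K ≈ 123.25°.
Law of sines gives |KM| = |LK|·sin L/sin M ≈ 25.367.
Median from L: ½√(2·|ML|² + 2·|LK|² − |KM|²) ≈ 7.8691.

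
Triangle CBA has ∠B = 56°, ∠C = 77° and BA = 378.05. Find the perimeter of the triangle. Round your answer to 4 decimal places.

The third angle is ∠A = 180° − ∠C − ∠B = 47.00°.
Law of sines: AC = BA·sin B/sin C ≈ 321.66.
Law of sines: CB = BA·sin A/sin C ≈ 283.76.
Semiperimeter s = (378.05+321.66+283.76)/2 = 491.74.
Perimeter = 378.05 + 321.66 + 283.76 = 983.47.

983.4729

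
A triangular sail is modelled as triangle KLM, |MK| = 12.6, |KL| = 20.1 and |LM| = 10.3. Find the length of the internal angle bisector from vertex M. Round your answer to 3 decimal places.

t_M ≈ 5.459

By the law of cosines, cos M = (|LM|² + |MK|² − |KL|²) / (2·|LM|·|MK|) ≈ -0.53614, so ∠M ≈ 122.42°.
The bisector from M has length 2·|LM|·|MK|·cos(∠M/2)/(|LM|+|MK|) ≈ 5.4586.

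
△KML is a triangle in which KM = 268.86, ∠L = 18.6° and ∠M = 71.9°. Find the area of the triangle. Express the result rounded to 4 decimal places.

107703.5164

The third angle is ∠K = 180° − ∠M − ∠L = 89.50°.
Law of sines: ML = KM·sin K/sin L ≈ 842.9.
Law of sines: LK = KM·sin M/sin L ≈ 801.22.
Area = ½·KM·ML·sin M ≈ 1.077e+05.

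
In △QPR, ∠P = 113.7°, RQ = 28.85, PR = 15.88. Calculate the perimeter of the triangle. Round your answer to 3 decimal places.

perimeter ≈ 63.265

Law of sines: sin Q = PR·sin P/RQ ≈ 0.50401.
Since RQ ≥ PR, only the acute value applies: ∠Q ≈ 30.27°.
Then ∠R = 180° − ∠P − ∠Q ≈ 36.03°.
Law of sines gives QP = RQ·sin R/sin P ≈ 18.535.
Semiperimeter s = (15.88+28.85+18.535)/2 = 31.632.
Perimeter = 15.88 + 28.85 + 18.535 = 63.265.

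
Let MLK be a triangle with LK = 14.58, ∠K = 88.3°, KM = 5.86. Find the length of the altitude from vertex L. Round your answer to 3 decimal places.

By the law of cosines, ML² = LK² + KM² − 2·LK·KM·cos K = 241.85, so ML ≈ 15.551.
Area = ½·LK·KM·sin K ≈ 42.701.
The altitude from L has length 2·area/KM ≈ 14.574.

h_L ≈ 14.574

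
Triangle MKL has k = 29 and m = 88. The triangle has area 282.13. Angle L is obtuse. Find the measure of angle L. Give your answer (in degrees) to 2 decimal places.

∠L ≈ 167.23°

From area = ½·m·k·sin L, we get sin L = 2·area/(m·k) ≈ 0.22111.
Taking the obtuse solution, ∠L ≈ 167.23°.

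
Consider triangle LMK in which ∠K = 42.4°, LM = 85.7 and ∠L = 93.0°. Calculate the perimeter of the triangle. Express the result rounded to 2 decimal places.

The third angle is ∠M = 180° − ∠K − ∠L = 44.60°.
Law of sines: MK = LM·sin L/sin K ≈ 126.92.
Law of sines: KL = LM·sin M/sin K ≈ 89.24.
Semiperimeter s = (126.92+89.24+85.7)/2 = 150.93.
Perimeter = 126.92 + 89.24 + 85.7 = 301.86.

perimeter ≈ 301.86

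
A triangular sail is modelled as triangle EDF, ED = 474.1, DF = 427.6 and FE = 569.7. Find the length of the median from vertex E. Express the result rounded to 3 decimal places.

Median from E: ½√(2·FE² + 2·ED² − DF²) ≈ 478.49.

m_E ≈ 478.491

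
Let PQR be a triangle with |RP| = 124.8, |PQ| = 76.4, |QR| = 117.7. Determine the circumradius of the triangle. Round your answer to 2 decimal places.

By the law of cosines, cos P = (|RP|² + |PQ|² − |QR|²) / (2·|RP|·|PQ|) ≈ 0.39638, so ∠P ≈ 1.1632 rad.
Circumradius = |QR|/(2 sin P) ≈ 64.101.

64.10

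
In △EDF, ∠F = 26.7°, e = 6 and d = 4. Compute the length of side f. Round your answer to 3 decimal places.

By the law of cosines, f² = e² + d² − 2·e·d·cos F = 9.1182, so f ≈ 3.0196.

3.020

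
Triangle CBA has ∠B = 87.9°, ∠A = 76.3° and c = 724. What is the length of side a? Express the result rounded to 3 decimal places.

The third angle is ∠C = 180° − ∠B − ∠A = 15.80°.
Law of sines: a = c·sin A/sin C ≈ 2583.4.

2583.373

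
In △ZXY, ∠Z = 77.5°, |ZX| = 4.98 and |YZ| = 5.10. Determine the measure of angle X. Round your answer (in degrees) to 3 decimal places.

By the law of cosines, |XY|² = |YZ|² + |ZX|² − 2·|YZ|·|ZX|·cos Z = 39.816, so |XY| ≈ 6.31.
Law of cosines again: cos X = (|ZX|² + |XY|² − |YZ|²)/(2·|ZX|·|XY|) ≈ 0.61429, so ∠X ≈ 52.10°.

52.100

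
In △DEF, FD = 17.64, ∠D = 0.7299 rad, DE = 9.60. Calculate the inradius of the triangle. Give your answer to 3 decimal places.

By the law of cosines, EF² = FD² + DE² − 2·FD·DE·cos D = 150.93, so EF ≈ 12.285.
Area = ½·FD·DE·sin D ≈ 56.459.
Semiperimeter s = (12.285+17.64+9.6)/2 = 19.763.
Inradius = area/s = 56.459/19.763 ≈ 2.8569.

r ≈ 2.857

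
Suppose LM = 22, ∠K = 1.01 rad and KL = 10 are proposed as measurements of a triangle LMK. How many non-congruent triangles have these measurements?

1

KL·sin K = 10·sin(1.01 rad) ≈ 8.468.
Since LM ≥ KL, exactly one triangle exists.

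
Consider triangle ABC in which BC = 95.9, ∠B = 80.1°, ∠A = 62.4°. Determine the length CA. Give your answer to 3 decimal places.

The third angle is ∠C = 180° − ∠A − ∠B = 37.50°.
Law of sines: CA = BC·sin B/sin A ≈ 106.6.

106.603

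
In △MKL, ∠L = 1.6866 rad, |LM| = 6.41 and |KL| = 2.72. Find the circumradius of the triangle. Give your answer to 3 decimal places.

R ≈ 3.648

By the law of cosines, |MK|² = |KL|² + |LM|² − 2·|KL|·|LM|·cos L = 52.516, so |MK| ≈ 7.2468.
Area = ½·|KL|·|LM|·sin L ≈ 8.6592.
Circumradius = |MK|/(2 sin L) ≈ 3.6478.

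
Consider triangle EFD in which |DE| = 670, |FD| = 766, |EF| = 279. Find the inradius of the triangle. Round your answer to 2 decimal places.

r ≈ 107.58

Semiperimeter s = (766 + 670 + 279)/2 = 857.5.
Heron's formula: area = √(857.5·91.5·187.5·578.5) ≈ 92253.
Inradius = area/s = 92253/857.5 ≈ 107.58.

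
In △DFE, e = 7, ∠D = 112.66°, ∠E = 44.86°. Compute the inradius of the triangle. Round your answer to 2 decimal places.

1.23

The third angle is ∠F = 180° − ∠E − ∠D = 22.48°.
Law of sines: d = e·sin D/sin E ≈ 9.1577.
Law of sines: f = e·sin F/sin E ≈ 3.7945.
Area = ½·e·d·sin F ≈ 12.255.
Semiperimeter s = (9.1577+3.7945+7)/2 = 9.9761.
Inradius = area/s = 12.255/9.9761 ≈ 1.2285.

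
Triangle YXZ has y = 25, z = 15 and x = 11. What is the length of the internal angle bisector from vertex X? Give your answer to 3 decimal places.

18.618

By the law of cosines, cos X = (z² + y² − x²) / (2·z·y) ≈ 0.97200, so ∠X ≈ 13.59°.
The bisector from X has length 2·z·y·cos(∠X/2)/(z+y) ≈ 18.618.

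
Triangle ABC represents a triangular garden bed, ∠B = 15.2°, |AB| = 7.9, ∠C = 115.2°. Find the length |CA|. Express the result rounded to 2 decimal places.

2.29

The third angle is ∠A = 180° − ∠B − ∠C = 49.60°.
Law of sines: |CA| = |AB|·sin B/sin C ≈ 2.2892.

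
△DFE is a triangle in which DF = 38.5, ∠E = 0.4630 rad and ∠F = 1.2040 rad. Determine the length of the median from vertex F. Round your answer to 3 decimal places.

The third angle is ∠D = π − ∠F − ∠E = 1.4746 rad.
Law of sines: FE = DF·sin D/sin E ≈ 85.802.
Law of sines: ED = DF·sin F/sin E ≈ 80.466.
Median from F: ½√(2·DF² + 2·FE² − ED²) ≈ 52.947.

m_F ≈ 52.947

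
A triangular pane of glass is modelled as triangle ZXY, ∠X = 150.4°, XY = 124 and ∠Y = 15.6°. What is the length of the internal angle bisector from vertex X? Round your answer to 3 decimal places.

The third angle is ∠Z = 180° − ∠X − ∠Y = 14.00°.
Law of sines: YZ = XY·sin X/sin Z ≈ 253.18.
Law of sines: ZX = XY·sin Y/sin Z ≈ 137.84.
The bisector from X has length 2·ZX·XY·cos(∠X/2)/(ZX+XY) ≈ 33.349.

t_X ≈ 33.349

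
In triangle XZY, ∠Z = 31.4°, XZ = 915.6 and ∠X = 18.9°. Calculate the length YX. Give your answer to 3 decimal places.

The third angle is ∠Y = 180° − ∠X − ∠Z = 129.70°.
Law of sines: YX = XZ·sin Z/sin Y ≈ 620.01.

620.011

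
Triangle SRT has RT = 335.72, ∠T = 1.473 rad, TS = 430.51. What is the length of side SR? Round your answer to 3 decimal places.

By the law of cosines, SR² = RT² + TS² − 2·RT·TS·cos T = 2.6982e+05, so SR ≈ 519.44.

519.445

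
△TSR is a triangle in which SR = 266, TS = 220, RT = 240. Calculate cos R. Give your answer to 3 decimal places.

By the law of cosines, cos R = (SR² + RT² − TS²) / (2·SR·RT) ≈ 0.62622, so ∠R ≈ 51.23°.

cos R ≈ 0.626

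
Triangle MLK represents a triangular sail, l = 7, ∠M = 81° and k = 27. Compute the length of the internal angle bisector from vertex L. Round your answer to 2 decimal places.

26.68

By the law of cosines, m² = l² + k² − 2·l·k·cos M = 718.87, so m ≈ 26.812.
Law of cosines again: cos L = (k² + m² − l²)/(2·k·m) ≈ 0.96618, so ∠L ≈ 14.94°.
The bisector from L has length 2·k·m·cos(∠L/2)/(k+m) ≈ 26.677.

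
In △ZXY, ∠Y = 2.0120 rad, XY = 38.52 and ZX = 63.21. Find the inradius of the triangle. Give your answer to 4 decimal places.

Law of sines: sin Z = XY·sin Y/ZX ≈ 0.55104.
Since ZX ≥ XY, only the acute value applies: ∠Z ≈ 0.5836 rad.
Then ∠X = π − ∠Y − ∠Z ≈ 0.5460 rad.
Law of sines gives YZ = ZX·sin X/sin Y ≈ 36.298.
Area = ½·ZX·XY·sin X ≈ 632.16.
Semiperimeter s = (38.52+36.298+63.21)/2 = 69.014.
Inradius = area/s = 632.16/69.014 ≈ 9.1598.

9.1598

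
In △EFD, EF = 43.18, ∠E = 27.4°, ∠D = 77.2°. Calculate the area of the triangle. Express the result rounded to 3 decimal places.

The third angle is ∠F = 180° − ∠D − ∠E = 75.40°.
Law of sines: FD = EF·sin E/sin D ≈ 20.378.
Law of sines: DE = EF·sin F/sin D ≈ 42.851.
Area = ½·EF·FD·sin F ≈ 425.75.

425.751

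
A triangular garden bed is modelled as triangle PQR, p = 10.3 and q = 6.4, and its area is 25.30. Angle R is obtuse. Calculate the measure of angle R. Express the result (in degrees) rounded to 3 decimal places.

∠R ≈ 129.861°

From area = ½·p·q·sin R, we get sin R = 2·area/(p·q) ≈ 0.76760.
Taking the obtuse solution, ∠R ≈ 129.86°.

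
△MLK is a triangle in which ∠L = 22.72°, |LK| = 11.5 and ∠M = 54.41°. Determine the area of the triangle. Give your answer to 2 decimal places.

area ≈ 30.62

The third angle is ∠K = 180° − ∠M − ∠L = 102.87°.
Law of sines: |KM| = |LK|·sin L/sin M ≈ 5.4619.
Law of sines: |ML| = |LK|·sin K/sin M ≈ 13.786.
Area = ½·|LK|·|KM|·sin K ≈ 30.617.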